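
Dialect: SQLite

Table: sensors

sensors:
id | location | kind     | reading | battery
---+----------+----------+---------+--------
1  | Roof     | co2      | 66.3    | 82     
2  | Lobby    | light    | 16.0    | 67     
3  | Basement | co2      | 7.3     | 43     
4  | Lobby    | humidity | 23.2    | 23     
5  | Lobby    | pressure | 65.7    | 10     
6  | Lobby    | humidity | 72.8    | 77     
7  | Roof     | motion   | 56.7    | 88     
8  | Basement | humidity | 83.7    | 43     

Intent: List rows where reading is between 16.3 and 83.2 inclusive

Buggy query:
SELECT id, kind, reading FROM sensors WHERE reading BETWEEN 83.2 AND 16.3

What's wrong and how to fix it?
Bug: BETWEEN expects the lower bound first; with 83.2 AND 16.3 the range is empty

Fix: Write BETWEEN 16.3 AND 83.2

Corrected query:
SELECT id, kind, reading FROM sensors WHERE reading BETWEEN 16.3 AND 83.2

Result:
id | kind     | reading
---+----------+--------
1  | co2      | 66.3   
4  | humidity | 23.2   
5  | pressure | 65.7   
6  | humidity | 72.8   
7  | motion   | 56.7   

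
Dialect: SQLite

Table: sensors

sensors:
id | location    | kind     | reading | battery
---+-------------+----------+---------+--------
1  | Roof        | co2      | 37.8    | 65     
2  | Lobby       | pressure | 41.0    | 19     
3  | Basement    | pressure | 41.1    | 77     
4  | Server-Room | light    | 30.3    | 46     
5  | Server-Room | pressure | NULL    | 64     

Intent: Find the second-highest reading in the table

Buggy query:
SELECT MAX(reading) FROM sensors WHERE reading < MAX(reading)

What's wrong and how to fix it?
Bug: MAX(reading) on the right of the comparison is an aggregate-in-WHERE error

Fix: Compute the overall MAX in a subquery, then take MAX of rows below it

Corrected query:
SELECT MAX(reading) FROM sensors WHERE reading < (SELECT MAX(reading) FROM sensors)

Result:
MAX(reading)
------------
41          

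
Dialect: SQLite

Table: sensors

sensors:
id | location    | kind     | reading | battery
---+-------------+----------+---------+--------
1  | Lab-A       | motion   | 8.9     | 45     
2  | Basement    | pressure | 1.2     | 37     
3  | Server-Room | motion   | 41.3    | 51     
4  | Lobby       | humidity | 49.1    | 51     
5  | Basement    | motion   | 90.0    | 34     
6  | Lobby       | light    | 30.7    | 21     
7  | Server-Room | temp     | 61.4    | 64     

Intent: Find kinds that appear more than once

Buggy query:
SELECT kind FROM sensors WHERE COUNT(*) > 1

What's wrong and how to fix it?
Bug: WHERE can't reference COUNT(*); aggregates are computed after WHERE

Fix: Group first, then use HAVING for the count condition

Corrected query:
SELECT kind FROM sensors GROUP BY kind HAVING COUNT(*) > 1

Result:
kind  
------
motion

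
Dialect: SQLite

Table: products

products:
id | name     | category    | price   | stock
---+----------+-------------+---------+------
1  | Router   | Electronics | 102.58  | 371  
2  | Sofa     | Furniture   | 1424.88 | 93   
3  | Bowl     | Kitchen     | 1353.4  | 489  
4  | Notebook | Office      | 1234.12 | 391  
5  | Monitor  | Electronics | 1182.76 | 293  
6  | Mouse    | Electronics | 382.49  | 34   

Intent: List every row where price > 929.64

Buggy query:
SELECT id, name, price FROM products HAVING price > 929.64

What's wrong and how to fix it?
Bug: HAVING filters the output of aggregation, but this query has no GROUP BY and no aggregate functions, so SQLite rejects it (HAVING clause on a non-aggregate query); the condition here is per row

Fix: Use WHERE for row-level filtering

Corrected query:
SELECT id, name, price FROM products WHERE price > 929.64

Result:
id | name     | price  
---+----------+--------
2  | Sofa     | 1424.88
3  | Bowl     | 1353.4 
4  | Notebook | 1234.12
5  | Monitor  | 1182.76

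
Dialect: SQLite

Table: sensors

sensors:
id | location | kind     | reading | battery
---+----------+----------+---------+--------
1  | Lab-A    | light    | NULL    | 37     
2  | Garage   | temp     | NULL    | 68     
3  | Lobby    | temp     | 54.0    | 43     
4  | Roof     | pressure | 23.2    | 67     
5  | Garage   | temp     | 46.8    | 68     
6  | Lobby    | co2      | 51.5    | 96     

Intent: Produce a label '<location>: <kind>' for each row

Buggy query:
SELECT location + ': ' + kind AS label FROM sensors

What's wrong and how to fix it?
Bug: '+' is numeric addition; on text columns SQLite converts them to 0 instead of concatenating

Fix: Use the || operator for string concatenation

Corrected query:
SELECT location || ': ' || kind AS label FROM sensors

Result:
label         
--------------
Lab-A: light  
Garage: temp  
Lobby: temp   
Roof: pressure
Garage: temp  
Lobby: co2    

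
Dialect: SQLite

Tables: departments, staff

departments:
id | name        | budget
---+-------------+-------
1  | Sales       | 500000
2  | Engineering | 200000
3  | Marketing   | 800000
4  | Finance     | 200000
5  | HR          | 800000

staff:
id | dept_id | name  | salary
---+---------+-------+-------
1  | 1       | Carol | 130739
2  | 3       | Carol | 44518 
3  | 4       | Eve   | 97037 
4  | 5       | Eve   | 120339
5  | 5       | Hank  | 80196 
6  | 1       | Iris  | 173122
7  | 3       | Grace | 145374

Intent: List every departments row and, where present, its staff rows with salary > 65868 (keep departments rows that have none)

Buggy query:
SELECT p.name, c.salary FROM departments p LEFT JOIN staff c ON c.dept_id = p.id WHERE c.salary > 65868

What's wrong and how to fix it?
Bug: A WHERE condition on the right-hand table after LEFT JOIN drops unmatched parents

Fix: Put 'c.salary > 65868' in the JOIN's ON clause instead of WHERE

Corrected query:
SELECT p.name, c.salary FROM departments p LEFT JOIN staff c ON c.dept_id = p.id AND c.salary > 65868

Result:
name        | salary
------------+-------
Sales       | 130739
Sales       | 173122
Engineering | NULL  
Marketing   | 145374
Finance     | 97037 
HR          | 80196 
HR          | 120339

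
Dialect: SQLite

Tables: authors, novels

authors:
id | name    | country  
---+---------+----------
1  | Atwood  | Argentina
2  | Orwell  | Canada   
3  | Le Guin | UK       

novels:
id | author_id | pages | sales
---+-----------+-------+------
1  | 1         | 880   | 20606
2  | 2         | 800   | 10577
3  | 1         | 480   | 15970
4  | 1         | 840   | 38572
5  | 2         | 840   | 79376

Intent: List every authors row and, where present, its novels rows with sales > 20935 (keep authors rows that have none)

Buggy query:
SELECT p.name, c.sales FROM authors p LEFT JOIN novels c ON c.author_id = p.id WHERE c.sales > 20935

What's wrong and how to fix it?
Bug: A WHERE condition on the right-hand table after LEFT JOIN drops unmatched parents

Fix: Put 'c.sales > 20935' in the JOIN's ON clause instead of WHERE

Corrected query:
SELECT p.name, c.sales FROM authors p LEFT JOIN novels c ON c.author_id = p.id AND c.sales > 20935

Result:
name    | sales
--------+------
Atwood  | 38572
Orwell  | 79376
Le Guin | NULL 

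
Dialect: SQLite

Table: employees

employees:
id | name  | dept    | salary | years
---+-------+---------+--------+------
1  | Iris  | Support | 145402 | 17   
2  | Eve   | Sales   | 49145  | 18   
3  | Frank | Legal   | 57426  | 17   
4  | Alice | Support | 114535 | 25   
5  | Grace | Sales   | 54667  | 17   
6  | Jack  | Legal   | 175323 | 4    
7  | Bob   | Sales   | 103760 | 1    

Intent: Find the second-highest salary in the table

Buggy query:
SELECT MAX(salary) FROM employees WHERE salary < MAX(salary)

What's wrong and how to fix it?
Bug: MAX(salary) on the right of the comparison is an aggregate-in-WHERE error

Fix: Put the inner MAX in a scalar subquery

Corrected query:
SELECT MAX(salary) FROM employees WHERE salary < (SELECT MAX(salary) FROM employees)

Result:
MAX(salary)
-----------
145402     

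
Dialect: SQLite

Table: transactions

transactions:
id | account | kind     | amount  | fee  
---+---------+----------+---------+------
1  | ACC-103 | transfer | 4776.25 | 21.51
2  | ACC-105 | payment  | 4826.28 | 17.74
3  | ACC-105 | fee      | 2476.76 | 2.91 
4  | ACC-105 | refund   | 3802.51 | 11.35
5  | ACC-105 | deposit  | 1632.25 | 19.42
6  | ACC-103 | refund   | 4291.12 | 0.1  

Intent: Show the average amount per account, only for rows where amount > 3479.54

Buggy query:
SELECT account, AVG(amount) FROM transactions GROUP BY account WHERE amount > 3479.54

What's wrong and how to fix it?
Bug: Row-level WHERE must come before GROUP BY in the clause order

Fix: Move the WHERE clause before GROUP BY

Corrected query:
SELECT account, AVG(amount) FROM transactions WHERE amount > 3479.54 GROUP BY account

Result:
account | AVG(amount)
--------+------------
ACC-103 | 4533.685   
ACC-105 | 4314.395   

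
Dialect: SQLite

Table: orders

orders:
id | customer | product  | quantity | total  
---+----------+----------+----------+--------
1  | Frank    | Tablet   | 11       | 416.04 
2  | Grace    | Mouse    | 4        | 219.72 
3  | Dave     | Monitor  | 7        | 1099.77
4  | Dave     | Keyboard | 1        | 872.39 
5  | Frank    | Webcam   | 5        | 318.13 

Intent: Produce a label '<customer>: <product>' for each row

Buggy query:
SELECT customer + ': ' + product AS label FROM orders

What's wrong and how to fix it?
Bug: '+' is numeric addition; on text columns SQLite converts them to 0 instead of concatenating

Fix: Replace + with || to concatenate text

Corrected query:
SELECT customer || ': ' || product AS label FROM orders

Result:
label         
--------------
Frank: Tablet 
Grace: Mouse  
Dave: Monitor 
Dave: Keyboard
Frank: Webcam 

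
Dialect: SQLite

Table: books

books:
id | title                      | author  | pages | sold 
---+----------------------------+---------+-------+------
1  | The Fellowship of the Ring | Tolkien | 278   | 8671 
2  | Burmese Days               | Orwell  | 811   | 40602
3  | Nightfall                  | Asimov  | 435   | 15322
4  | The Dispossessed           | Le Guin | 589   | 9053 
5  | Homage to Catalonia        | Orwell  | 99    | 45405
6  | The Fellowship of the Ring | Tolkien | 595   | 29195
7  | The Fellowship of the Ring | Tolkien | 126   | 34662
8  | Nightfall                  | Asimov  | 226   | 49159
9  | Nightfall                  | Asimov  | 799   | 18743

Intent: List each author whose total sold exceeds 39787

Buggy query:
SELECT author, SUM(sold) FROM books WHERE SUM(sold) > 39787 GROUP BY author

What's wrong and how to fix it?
Bug: SUM(sold) is an aggregate, but WHERE filters rows before aggregation

Fix: Move the aggregate condition to a HAVING clause

Corrected query:
SELECT author, SUM(sold) FROM books GROUP BY author HAVING SUM(sold) > 39787

Result:
author  | SUM(sold)
--------+----------
Asimov  | 83224    
Orwell  | 86007    
Tolkien | 72528    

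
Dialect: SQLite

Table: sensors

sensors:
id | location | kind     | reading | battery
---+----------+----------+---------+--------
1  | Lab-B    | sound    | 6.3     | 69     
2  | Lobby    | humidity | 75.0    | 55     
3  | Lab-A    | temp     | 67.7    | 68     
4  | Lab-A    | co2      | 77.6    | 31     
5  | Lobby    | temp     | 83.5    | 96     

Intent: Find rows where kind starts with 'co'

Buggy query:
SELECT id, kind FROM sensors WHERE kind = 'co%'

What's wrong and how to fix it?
Bug: Wildcards only work with LIKE; '=' treats '%' as a literal character

Fix: Use LIKE for wildcard pattern matching

Corrected query:
SELECT id, kind FROM sensors WHERE kind LIKE 'co%'

Result:
id | kind
---+-----
4  | co2 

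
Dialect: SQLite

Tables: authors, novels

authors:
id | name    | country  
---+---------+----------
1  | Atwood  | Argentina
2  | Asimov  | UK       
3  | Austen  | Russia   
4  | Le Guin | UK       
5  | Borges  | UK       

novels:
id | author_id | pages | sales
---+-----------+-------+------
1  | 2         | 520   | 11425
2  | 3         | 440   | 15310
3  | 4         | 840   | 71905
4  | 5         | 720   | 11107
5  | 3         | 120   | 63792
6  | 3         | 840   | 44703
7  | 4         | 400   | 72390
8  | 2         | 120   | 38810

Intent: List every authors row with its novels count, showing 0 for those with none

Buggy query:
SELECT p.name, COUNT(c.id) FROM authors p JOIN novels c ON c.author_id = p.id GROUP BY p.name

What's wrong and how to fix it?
Bug: An inner join excludes parents with zero children

Fix: Use LEFT JOIN so parents without children still appear (COUNT(c.id) gives 0)

Corrected query:
SELECT p.name, COUNT(c.id) FROM authors p LEFT JOIN novels c ON c.author_id = p.id GROUP BY p.name

Result:
name    | COUNT(c.id)
--------+------------
Asimov  | 2          
Atwood  | 0          
Austen  | 3          
Borges  | 1          
Le Guin | 2          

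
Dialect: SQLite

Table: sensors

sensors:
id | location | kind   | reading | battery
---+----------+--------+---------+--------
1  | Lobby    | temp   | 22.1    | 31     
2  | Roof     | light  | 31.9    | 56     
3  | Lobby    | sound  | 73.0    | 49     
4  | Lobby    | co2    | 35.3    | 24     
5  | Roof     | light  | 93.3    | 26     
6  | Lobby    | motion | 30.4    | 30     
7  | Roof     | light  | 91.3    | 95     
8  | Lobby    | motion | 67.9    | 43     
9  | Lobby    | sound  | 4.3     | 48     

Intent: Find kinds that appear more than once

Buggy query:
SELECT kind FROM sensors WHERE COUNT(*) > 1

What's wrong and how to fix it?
Bug: WHERE can't reference COUNT(*); aggregates are computed after WHERE

Fix: Group first, then use HAVING for the count condition

Corrected query:
SELECT kind FROM sensors GROUP BY kind HAVING COUNT(*) > 1

Result:
kind  
------
light 
motion
sound 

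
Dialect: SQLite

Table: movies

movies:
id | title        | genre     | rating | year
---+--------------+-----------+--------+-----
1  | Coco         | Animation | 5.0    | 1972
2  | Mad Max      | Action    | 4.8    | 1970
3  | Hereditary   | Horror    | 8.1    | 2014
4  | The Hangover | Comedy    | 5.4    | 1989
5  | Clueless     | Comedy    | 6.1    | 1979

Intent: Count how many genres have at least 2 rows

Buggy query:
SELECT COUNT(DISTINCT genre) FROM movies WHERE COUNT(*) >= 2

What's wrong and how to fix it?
Bug: COUNT(*) cannot appear in WHERE; the per-group count doesn't exist yet

Fix: Group first with HAVING COUNT(*) >= 2, then COUNT the resulting groups

Corrected query:
SELECT COUNT(*) FROM (SELECT genre FROM movies GROUP BY genre HAVING COUNT(*) >= 2)

Result:
COUNT(*)
--------
1       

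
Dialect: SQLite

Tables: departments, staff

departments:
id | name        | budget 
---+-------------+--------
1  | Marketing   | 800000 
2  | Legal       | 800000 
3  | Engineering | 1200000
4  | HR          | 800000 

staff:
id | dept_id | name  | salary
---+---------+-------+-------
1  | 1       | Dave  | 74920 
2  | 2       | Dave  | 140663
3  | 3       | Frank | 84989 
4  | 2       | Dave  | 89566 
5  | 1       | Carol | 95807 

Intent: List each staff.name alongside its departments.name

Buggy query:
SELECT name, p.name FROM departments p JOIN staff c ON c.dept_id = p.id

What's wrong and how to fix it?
Bug: Both tables have a 'name' column; the unqualified reference is ambiguous

Fix: Qualify the column with its table alias (c.name)

Corrected query:
SELECT c.name, p.name FROM departments p JOIN staff c ON c.dept_id = p.id

Result:
name  | name       
------+------------
Dave  | Marketing  
Dave  | Legal      
Frank | Engineering
Dave  | Legal      
Carol | Marketing  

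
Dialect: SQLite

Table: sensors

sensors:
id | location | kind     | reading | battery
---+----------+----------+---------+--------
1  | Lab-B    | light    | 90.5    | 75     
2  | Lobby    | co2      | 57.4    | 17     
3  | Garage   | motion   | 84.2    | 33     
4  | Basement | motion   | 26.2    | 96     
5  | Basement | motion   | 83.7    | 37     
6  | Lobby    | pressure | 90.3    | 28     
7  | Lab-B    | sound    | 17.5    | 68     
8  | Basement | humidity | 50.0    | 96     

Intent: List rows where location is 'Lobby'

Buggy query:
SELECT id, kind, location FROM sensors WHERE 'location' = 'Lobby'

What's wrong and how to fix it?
Bug: Single quotes denote string literals in SQL; the column name is being compared as a constant string

Fix: Remove the quotes around the column name (or use double quotes for an identifier)

Corrected query:
SELECT id, kind, location FROM sensors WHERE location = 'Lobby'

Result:
id | kind     | location
---+----------+---------
2  | co2      | Lobby   
6  | pressure | Lobby   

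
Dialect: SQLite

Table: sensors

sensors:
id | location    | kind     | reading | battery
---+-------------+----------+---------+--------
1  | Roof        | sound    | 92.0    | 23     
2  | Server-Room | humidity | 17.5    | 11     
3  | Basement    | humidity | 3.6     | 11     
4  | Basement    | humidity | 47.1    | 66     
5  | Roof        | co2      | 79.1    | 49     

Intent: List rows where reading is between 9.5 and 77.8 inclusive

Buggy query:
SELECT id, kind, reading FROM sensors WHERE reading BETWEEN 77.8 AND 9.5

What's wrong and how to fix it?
Bug: The bounds are reversed; BETWEEN a AND b requires a <= b to match anything

Fix: Swap the bounds so the smaller value comes first

Corrected query:
SELECT id, kind, reading FROM sensors WHERE reading BETWEEN 9.5 AND 77.8

Result:
id | kind     | reading
---+----------+--------
2  | humidity | 17.5   
4  | humidity | 47.1   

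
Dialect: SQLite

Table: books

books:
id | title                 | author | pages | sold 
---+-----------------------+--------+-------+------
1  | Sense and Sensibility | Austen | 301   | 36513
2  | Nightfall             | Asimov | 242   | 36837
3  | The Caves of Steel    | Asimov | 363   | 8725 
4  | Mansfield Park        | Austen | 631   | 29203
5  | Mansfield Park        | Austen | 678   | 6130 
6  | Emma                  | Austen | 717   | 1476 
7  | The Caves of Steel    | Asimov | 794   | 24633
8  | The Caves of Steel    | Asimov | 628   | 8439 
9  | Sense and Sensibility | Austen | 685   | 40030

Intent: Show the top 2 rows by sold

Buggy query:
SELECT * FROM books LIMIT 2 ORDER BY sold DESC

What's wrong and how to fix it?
Bug: ORDER BY cannot follow LIMIT; LIMIT is the final clause

Fix: Swap the clauses: ORDER BY first, then LIMIT

Corrected query:
SELECT * FROM books ORDER BY sold DESC LIMIT 2

Result:
id | title                 | author | pages | sold 
---+-----------------------+--------+-------+------
9  | Sense and Sensibility | Austen | 685   | 40030
2  | Nightfall             | Asimov | 242   | 36837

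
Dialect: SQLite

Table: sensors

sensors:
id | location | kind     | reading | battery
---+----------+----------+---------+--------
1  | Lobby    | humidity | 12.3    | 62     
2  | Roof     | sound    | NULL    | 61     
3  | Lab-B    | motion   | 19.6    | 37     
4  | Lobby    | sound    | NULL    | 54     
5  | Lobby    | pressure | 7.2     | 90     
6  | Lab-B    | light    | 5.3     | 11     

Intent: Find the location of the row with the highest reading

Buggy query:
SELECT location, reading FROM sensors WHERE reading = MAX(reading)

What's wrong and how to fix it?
Bug: MAX(reading) is an aggregate and cannot be used directly in WHERE

Fix: Wrap MAX in a scalar subquery so WHERE compares against a single value

Corrected query:
SELECT location, reading FROM sensors WHERE reading = (SELECT MAX(reading) FROM sensors)

Result:
location | reading
---------+--------
Lab-B    | 19.6   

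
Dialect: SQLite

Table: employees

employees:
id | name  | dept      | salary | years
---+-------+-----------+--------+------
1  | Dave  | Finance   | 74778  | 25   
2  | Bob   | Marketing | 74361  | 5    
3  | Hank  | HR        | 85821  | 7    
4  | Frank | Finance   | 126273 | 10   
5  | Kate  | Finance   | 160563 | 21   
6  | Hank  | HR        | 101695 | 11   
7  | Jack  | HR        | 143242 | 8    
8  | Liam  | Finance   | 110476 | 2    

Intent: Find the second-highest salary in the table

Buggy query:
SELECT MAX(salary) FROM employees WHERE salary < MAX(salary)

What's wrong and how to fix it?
Bug: MAX(salary) on the right of the comparison is an aggregate-in-WHERE error

Fix: Put the inner MAX in a scalar subquery

Corrected query:
SELECT MAX(salary) FROM employees WHERE salary < (SELECT MAX(salary) FROM employees)

Result:
MAX(salary)
-----------
143242     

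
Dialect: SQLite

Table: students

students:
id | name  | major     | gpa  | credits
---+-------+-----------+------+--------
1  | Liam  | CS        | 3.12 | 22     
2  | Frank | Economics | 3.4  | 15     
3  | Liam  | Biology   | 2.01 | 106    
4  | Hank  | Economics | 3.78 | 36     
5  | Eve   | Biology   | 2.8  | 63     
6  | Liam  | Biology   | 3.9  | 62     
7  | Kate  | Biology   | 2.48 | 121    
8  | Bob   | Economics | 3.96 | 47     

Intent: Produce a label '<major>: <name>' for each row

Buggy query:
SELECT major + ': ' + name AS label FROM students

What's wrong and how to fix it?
Bug: '+' is numeric addition; on text columns SQLite converts them to 0 instead of concatenating

Fix: Use the || operator for string concatenation

Corrected query:
SELECT major || ': ' || name AS label FROM students

Result:
label           
----------------
CS: Liam        
Economics: Frank
Biology: Liam   
Economics: Hank 
Biology: Eve    
Biology: Liam   
Biology: Kate   
Economics: Bob  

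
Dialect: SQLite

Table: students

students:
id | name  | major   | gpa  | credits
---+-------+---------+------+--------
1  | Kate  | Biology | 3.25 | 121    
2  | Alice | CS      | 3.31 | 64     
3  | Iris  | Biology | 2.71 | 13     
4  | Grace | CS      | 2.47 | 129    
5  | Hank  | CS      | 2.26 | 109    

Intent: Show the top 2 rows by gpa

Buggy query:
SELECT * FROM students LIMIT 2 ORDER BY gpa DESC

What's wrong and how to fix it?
Bug: ORDER BY cannot follow LIMIT; LIMIT is the final clause

Fix: Sort with ORDER BY, then apply LIMIT

Corrected query:
SELECT * FROM students ORDER BY gpa DESC LIMIT 2

Result:
id | name  | major   | gpa  | credits
---+-------+---------+------+--------
2  | Alice | CS      | 3.31 | 64     
1  | Kate  | Biology | 3.25 | 121    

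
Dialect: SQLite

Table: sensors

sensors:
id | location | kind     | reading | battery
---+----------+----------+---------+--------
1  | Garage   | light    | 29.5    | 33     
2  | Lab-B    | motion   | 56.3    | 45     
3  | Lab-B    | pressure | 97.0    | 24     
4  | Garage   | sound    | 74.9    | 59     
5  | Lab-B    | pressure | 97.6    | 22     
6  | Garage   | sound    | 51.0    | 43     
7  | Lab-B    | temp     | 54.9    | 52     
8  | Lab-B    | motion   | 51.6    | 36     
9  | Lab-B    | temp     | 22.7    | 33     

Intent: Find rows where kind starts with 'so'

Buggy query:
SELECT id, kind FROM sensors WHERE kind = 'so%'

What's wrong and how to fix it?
Bug: Wildcards only work with LIKE; '=' treats '%' as a literal character

Fix: Replace '=' with LIKE so 'so%' is treated as a pattern

Corrected query:
SELECT id, kind FROM sensors WHERE kind LIKE 'so%'

Result:
id | kind 
---+------
4  | sound
6  | sound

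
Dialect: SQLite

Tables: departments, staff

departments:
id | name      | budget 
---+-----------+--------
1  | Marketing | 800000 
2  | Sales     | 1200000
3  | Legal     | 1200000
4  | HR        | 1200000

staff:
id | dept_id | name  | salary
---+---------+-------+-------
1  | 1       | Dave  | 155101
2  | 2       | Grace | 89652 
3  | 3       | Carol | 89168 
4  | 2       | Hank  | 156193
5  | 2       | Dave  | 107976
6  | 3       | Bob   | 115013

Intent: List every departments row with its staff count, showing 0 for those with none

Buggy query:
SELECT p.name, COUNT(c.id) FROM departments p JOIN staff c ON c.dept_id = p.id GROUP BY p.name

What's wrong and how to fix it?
Bug: INNER JOIN drops departments rows that have no matching staff rows

Fix: Use LEFT JOIN so parents without children still appear (COUNT(c.id) gives 0)

Corrected query:
SELECT p.name, COUNT(c.id) FROM departments p LEFT JOIN staff c ON c.dept_id = p.id GROUP BY p.name

Result:
name      | COUNT(c.id)
----------+------------
HR        | 0          
Legal     | 2          
Marketing | 1          
Sales     | 3          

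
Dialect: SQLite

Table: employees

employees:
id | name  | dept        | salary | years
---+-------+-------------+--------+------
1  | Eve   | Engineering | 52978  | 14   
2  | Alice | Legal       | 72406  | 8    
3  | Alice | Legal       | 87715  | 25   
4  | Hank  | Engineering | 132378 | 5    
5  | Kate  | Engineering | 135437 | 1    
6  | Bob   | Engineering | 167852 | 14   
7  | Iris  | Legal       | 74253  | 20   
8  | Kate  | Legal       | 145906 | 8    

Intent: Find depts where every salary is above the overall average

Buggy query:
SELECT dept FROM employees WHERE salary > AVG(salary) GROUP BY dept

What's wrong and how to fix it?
Bug: AVG() is an aggregate; it can't sit directly in WHERE

Fix: Compute the overall average in a scalar subquery and compare each group's MIN against it in HAVING

Corrected query:
SELECT dept FROM employees GROUP BY dept HAVING MIN(salary) > (SELECT AVG(salary) FROM employees)

Result:
(no rows)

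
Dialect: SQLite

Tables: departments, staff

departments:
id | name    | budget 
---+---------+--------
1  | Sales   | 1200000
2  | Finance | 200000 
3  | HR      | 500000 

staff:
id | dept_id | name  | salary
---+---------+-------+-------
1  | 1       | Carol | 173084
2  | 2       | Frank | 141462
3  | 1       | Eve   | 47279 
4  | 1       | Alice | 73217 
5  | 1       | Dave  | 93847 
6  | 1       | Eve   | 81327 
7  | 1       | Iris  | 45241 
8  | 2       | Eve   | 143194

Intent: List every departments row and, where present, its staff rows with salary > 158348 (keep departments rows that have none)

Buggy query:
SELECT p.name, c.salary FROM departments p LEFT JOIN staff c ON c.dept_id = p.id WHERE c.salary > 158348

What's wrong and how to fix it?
Bug: Filtering c.salary in WHERE discards the NULL rows produced by LEFT JOIN, turning it into an inner join

Fix: Move the right-table condition into the ON clause so unmatched parents are kept

Corrected query:
SELECT p.name, c.salary FROM departments p LEFT JOIN staff c ON c.dept_id = p.id AND c.salary > 158348

Result:
name    | salary
--------+-------
Sales   | 173084
Finance | NULL  
HR      | NULL  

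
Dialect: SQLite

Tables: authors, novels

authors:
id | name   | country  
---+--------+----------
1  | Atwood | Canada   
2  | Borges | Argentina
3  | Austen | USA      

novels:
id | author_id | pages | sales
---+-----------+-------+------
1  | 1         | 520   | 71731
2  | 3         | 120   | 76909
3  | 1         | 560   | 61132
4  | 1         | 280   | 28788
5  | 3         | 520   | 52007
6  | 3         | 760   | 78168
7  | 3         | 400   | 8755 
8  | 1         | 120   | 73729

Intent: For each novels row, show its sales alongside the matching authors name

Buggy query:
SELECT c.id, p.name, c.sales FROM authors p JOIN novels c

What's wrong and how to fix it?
Bug: Missing join condition: each novels row is matched to all authors rows instead of just its own

Fix: Add ON c.author_id = p.id to the JOIN

Corrected query:
SELECT c.id, p.name, c.sales FROM authors p JOIN novels c ON c.author_id = p.id

Result:
id | name   | sales
---+--------+------
1  | Atwood | 71731
2  | Austen | 76909
3  | Atwood | 61132
4  | Atwood | 28788
5  | Austen | 52007
6  | Austen | 78168
7  | Austen | 8755 
8  | Atwood | 73729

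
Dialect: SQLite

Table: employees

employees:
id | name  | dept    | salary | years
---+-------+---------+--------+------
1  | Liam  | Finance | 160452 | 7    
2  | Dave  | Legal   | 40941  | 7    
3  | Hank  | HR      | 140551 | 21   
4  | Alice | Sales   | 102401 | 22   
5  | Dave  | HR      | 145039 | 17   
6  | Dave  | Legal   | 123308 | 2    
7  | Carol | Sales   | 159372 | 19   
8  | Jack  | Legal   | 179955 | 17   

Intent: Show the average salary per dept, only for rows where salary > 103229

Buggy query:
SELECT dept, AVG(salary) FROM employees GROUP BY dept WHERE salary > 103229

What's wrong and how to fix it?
Bug: Row-level WHERE must come before GROUP BY in the clause order

Fix: Move the WHERE clause before GROUP BY

Corrected query:
SELECT dept, AVG(salary) FROM employees WHERE salary > 103229 GROUP BY dept

Result:
dept    | AVG(salary)
--------+------------
Finance | 160452     
HR      | 142795     
Legal   | 151631.5   
Sales   | 159372     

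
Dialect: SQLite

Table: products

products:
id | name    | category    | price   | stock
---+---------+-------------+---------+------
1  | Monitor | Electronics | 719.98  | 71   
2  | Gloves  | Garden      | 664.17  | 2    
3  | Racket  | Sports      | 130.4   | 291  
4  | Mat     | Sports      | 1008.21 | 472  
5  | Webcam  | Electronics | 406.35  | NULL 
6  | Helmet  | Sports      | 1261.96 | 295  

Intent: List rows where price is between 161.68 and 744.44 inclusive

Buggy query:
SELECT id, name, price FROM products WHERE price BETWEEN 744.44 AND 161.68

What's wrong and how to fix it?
Bug: The bounds are reversed; BETWEEN a AND b requires a <= b to match anything

Fix: Write BETWEEN 161.68 AND 744.44

Corrected query:
SELECT id, name, price FROM products WHERE price BETWEEN 161.68 AND 744.44

Result:
id | name    | price 
---+---------+-------
1  | Monitor | 719.98
2  | Gloves  | 664.17
5  | Webcam  | 406.35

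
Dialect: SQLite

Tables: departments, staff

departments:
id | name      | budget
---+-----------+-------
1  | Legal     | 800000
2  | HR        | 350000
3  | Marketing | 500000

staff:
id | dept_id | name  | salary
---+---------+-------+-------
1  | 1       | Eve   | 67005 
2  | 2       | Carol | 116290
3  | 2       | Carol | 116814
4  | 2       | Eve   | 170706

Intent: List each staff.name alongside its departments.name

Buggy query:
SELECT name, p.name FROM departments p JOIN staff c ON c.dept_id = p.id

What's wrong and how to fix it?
Bug: Both tables have a 'name' column; the unqualified reference is ambiguous

Fix: Prefix ambiguous columns with the table alias

Corrected query:
SELECT c.name, p.name FROM departments p JOIN staff c ON c.dept_id = p.id

Result:
name  | name 
------+------
Eve   | Legal
Carol | HR   
Carol | HR   
Eve   | HR   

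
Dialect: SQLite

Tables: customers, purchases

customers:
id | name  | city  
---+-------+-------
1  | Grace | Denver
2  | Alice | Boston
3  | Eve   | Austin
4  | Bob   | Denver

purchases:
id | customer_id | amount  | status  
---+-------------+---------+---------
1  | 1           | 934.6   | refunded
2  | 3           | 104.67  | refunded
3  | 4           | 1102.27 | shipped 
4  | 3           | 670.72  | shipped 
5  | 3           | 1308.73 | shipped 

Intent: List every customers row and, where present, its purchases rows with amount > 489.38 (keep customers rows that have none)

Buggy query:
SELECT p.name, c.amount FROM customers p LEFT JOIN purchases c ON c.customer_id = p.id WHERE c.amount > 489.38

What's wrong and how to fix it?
Bug: A WHERE condition on the right-hand table after LEFT JOIN drops unmatched parents

Fix: Move the right-table condition into the ON clause so unmatched parents are kept

Corrected query:
SELECT p.name, c.amount FROM customers p LEFT JOIN purchases c ON c.customer_id = p.id AND c.amount > 489.38

Result:
name  | amount 
------+--------
Grace | 934.6  
Alice | NULL   
Eve   | 670.72 
Eve   | 1308.73
Bob   | 1102.27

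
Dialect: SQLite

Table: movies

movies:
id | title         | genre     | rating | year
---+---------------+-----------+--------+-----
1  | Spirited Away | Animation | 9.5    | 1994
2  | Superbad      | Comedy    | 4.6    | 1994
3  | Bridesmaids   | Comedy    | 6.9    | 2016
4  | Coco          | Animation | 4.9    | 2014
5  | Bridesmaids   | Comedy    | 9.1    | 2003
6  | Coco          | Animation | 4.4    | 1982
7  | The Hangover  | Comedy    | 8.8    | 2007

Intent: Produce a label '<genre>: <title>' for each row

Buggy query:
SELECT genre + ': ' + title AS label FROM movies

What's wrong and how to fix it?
Bug: '+' is numeric addition; on text columns SQLite converts them to 0 instead of concatenating

Fix: Use the || operator for string concatenation

Corrected query:
SELECT genre || ': ' || title AS label FROM movies

Result:
label                   
------------------------
Animation: Spirited Away
Comedy: Superbad        
Comedy: Bridesmaids     
Animation: Coco         
Comedy: Bridesmaids     
Animation: Coco         
Comedy: The Hangover    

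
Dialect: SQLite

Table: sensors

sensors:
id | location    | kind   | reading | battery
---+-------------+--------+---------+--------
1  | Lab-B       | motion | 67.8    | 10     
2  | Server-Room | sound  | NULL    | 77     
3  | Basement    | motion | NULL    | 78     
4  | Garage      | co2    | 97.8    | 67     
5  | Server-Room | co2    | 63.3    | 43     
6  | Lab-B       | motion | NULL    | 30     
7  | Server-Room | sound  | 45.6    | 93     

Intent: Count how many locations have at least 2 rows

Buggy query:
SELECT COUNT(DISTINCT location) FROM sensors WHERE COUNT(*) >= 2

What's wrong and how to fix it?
Bug: WHERE filters individual rows, not groups, so a group-level COUNT is invalid there

Fix: Use a subquery that GROUPs and filters with HAVING, then count its rows

Corrected query:
SELECT COUNT(*) FROM (SELECT location FROM sensors GROUP BY location HAVING COUNT(*) >= 2)

Result:
COUNT(*)
--------
2       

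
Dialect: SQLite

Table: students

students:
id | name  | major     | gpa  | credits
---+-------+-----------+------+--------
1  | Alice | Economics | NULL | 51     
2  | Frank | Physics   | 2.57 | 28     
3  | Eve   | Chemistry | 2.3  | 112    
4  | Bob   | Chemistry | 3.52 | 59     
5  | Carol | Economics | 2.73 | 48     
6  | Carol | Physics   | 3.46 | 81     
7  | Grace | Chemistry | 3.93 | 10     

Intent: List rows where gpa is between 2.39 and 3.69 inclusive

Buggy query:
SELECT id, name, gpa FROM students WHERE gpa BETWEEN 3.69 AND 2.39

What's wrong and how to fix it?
Bug: BETWEEN expects the lower bound first; with 3.69 AND 2.39 the range is empty

Fix: Write BETWEEN 2.39 AND 3.69

Corrected query:
SELECT id, name, gpa FROM students WHERE gpa BETWEEN 2.39 AND 3.69

Result:
id | name  | gpa 
---+-------+-----
2  | Frank | 2.57
4  | Bob   | 3.52
5  | Carol | 2.73
6  | Carol | 3.46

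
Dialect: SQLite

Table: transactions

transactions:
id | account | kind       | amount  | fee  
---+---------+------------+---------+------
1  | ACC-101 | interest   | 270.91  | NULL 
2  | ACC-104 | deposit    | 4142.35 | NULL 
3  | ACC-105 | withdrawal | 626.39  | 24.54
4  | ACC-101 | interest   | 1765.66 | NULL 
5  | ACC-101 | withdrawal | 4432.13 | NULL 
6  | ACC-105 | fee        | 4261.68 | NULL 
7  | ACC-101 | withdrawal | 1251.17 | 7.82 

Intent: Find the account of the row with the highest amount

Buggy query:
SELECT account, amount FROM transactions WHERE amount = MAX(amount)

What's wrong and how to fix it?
Bug: MAX(amount) is an aggregate and cannot be used directly in WHERE

Fix: Wrap MAX in a scalar subquery so WHERE compares against a single value

Corrected query:
SELECT account, amount FROM transactions WHERE amount = (SELECT MAX(amount) FROM transactions)

Result:
account | amount 
--------+--------
ACC-101 | 4432.13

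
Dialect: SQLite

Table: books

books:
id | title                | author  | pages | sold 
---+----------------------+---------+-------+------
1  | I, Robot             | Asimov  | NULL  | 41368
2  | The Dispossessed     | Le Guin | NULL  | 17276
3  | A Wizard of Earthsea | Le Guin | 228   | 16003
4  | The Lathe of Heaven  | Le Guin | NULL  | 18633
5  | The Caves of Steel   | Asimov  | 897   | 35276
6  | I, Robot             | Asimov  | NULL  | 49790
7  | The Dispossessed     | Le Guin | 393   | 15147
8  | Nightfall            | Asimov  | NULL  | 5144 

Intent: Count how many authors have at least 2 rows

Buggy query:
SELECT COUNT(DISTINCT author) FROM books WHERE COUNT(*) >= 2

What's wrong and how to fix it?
Bug: WHERE filters individual rows, not groups, so a group-level COUNT is invalid there

Fix: Use a subquery that GROUPs and filters with HAVING, then count its rows

Corrected query:
SELECT COUNT(*) FROM (SELECT author FROM books GROUP BY author HAVING COUNT(*) >= 2)

Result:
COUNT(*)
--------
2       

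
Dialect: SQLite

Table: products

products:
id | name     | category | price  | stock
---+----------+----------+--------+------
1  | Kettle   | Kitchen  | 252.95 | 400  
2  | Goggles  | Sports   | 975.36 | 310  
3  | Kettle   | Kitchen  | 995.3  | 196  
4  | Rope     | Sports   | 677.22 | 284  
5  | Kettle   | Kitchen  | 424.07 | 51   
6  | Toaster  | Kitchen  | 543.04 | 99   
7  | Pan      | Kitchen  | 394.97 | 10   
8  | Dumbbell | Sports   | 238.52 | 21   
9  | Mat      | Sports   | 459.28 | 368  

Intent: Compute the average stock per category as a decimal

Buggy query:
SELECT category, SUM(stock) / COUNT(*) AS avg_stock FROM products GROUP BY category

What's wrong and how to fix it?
Bug: SUM(stock) and COUNT(*) are both integers; the division truncates the fractional part

Fix: Multiply by 1.0 (or CAST to REAL) to force floating-point division

Corrected query:
SELECT category, SUM(stock) * 1.0 / COUNT(*) AS avg_stock FROM products GROUP BY category

Result:
category | avg_stock
---------+----------
Kitchen  | 151.2    
Sports   | 245.75   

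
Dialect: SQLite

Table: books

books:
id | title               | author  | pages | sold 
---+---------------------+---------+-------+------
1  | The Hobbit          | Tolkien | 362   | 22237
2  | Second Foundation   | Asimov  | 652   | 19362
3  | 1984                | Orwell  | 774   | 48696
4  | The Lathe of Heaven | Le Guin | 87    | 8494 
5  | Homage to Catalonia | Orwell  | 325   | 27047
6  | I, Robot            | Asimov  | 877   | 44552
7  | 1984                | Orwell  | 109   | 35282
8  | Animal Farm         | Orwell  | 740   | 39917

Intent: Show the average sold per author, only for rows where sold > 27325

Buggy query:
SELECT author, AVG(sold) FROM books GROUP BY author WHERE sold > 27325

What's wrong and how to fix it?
Bug: WHERE cannot follow GROUP BY

Fix: Move the WHERE clause before GROUP BY

Corrected query:
SELECT author, AVG(sold) FROM books WHERE sold > 27325 GROUP BY author

Result:
author | AVG(sold)   
-------+-------------
Asimov | 44552       
Orwell | 41298.333333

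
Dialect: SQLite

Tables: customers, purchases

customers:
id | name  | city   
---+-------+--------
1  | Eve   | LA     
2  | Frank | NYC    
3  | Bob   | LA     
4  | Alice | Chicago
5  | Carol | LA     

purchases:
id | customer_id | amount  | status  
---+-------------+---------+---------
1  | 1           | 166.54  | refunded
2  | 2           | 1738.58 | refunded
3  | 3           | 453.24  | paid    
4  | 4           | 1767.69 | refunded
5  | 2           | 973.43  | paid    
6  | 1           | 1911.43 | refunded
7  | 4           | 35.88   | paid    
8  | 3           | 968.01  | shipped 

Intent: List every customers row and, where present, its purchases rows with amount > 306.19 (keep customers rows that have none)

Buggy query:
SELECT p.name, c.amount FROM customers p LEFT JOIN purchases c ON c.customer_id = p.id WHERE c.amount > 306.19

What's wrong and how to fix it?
Bug: A WHERE condition on the right-hand table after LEFT JOIN drops unmatched parents

Fix: Move the right-table condition into the ON clause so unmatched parents are kept

Corrected query:
SELECT p.name, c.amount FROM customers p LEFT JOIN purchases c ON c.customer_id = p.id AND c.amount > 306.19

Result:
name  | amount 
------+--------
Eve   | 1911.43
Frank | 973.43 
Frank | 1738.58
Bob   | 453.24 
Bob   | 968.01 
Alice | 1767.69
Carol | NULL   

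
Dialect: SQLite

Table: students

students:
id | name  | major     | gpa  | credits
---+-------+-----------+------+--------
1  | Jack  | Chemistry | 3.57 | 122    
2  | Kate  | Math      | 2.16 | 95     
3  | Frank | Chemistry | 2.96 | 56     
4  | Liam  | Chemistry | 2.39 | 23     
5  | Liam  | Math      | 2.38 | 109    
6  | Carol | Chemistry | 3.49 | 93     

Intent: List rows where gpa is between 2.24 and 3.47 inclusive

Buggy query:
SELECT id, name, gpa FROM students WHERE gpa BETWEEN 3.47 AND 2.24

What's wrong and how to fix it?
Bug: The bounds are reversed; BETWEEN a AND b requires a <= b to match anything

Fix: Swap the bounds so the smaller value comes first

Corrected query:
SELECT id, name, gpa FROM students WHERE gpa BETWEEN 2.24 AND 3.47

Result:
id | name  | gpa 
---+-------+-----
3  | Frank | 2.96
4  | Liam  | 2.39
5  | Liam  | 2.38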